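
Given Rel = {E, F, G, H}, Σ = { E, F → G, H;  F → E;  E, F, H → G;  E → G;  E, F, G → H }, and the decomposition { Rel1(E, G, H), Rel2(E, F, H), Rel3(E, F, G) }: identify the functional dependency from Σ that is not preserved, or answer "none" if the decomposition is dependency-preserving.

none

E, F → G, H: restricted closure across fragments reaches G, H.
F → E lies within Rel2.
E, F, H → G: restricted closure across fragments reaches G.
E → G lies within Rel1.
E, F, G → H: restricted closure across fragments reaches H.
Every dependency is enforceable on the fragments, so the decomposition is dependency-preserving.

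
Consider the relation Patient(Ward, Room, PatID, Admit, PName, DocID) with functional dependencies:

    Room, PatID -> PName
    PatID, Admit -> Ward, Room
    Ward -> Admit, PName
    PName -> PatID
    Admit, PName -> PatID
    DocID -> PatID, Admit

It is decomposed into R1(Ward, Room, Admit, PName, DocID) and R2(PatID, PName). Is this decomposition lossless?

Common attributes: R1 ∩ R2 = {PName}.
Closure of {PName}: PName → PatID applies, adding PatID. So (PName)⁺ = {PatID, PName}.
This closure contains every attribute of R2, so R1 ∩ R2 → R2. The join is lossless.

Yes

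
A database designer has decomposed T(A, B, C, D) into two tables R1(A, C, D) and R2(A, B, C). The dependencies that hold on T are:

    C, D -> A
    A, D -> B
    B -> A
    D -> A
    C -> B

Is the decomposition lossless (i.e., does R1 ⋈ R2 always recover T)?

Common attributes: R1 ∩ R2 = {A, C}.
Closure of {A, C}: C → B applies, adding B. So (A, C)⁺ = {A, B, C}.
This closure contains every attribute of R2, so R1 ∩ R2 → R2. The join is lossless.

Yes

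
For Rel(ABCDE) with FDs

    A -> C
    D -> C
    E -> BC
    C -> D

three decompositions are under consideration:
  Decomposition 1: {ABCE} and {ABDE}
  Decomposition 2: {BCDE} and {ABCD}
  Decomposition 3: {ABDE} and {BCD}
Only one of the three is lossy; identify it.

Decomposition 1: common = {ABE}, closure = {ABCDE} → lossless.
Decomposition 2: common = {BCD}, closure = {BCD} → lossy.
Decomposition 3: common = {BD}, closure = {BCD} → lossless.

Decomposition 2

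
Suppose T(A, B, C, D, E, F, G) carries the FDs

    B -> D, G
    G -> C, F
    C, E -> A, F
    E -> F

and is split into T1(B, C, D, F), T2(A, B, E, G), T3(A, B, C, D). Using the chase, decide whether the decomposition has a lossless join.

Yes

Chase test. Columns are A, B, C, D, E, F, G; row i has aⱼ where attribute j ∈ Ti, else bᵢⱼ.
Initial tableau (one row per fragment):
  row 1: b11 a2 a3 a4 b15 a6 b17
  row 2: a1 a2 b23 b24 a5 b26 a7
  row 3: a1 a2 a3 a4 b35 b36 b37
Rows 1 and 2 agree on B; apply B→D, G and equate their D, G entries.
Rows 1 and 3 agree on B; apply B→D, G and equate their D, G entries.
Rows 1 and 2 agree on G; apply G→C, F and equate their C, F entries.
Rows 1 and 3 agree on G; apply G→C, F and equate their C, F entries.
Row 2 is now all distinguished symbols — the join is lossless.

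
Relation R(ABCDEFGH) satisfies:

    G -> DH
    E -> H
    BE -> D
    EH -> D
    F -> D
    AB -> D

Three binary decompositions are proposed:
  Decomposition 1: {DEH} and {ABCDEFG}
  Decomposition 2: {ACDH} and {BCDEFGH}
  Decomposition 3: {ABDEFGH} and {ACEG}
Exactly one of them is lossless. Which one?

Decomposition 1: common = {DE}, closure = {DEH} → lossless.
Decomposition 2: common = {CDH}, closure = {CDH} → lossy.
Decomposition 3: common = {AEG}, closure = {ADEGH} → lossy.

Decomposition 1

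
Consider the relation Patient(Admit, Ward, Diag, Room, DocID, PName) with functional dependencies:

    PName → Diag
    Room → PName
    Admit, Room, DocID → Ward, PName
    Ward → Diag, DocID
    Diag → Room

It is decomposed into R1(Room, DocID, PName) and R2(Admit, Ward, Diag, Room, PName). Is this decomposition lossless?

Common attributes: R1 ∩ R2 = {Room, PName}.
Closure of {Room, PName}: PName → Diag applies, adding Diag. So (Room, PName)⁺ = {Diag, Room, PName}.
The closure contains neither all of R1 = {Room, DocID, PName} nor all of R2 = {Admit, Ward, Diag, Room, PName}, so the common attributes are not a superkey of either fragment. The join is lossy.

No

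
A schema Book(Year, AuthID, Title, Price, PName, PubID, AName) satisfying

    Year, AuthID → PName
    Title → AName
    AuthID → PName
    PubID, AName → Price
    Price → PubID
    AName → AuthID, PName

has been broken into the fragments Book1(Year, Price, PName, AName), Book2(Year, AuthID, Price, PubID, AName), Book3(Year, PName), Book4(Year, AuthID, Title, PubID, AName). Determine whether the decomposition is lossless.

Chase test. Columns are Year, AuthID, Title, Price, PName, PubID, AName; row i has aⱼ where attribute j ∈ Booki, else bᵢⱼ.
Initial tableau (one row per fragment):
  row 1: a1 b12 b13 a4 a5 b16 a7
  row 2: a1 a2 b23 a4 b25 a6 a7
  row 3: a1 b32 b33 b34 a5 b36 b37
  row 4: a1 a2 a3 b44 b45 a6 a7
Rows 2 and 4 agree on Year, AuthID; apply Year, AuthID→PName and equate their PName entries.
Rows 2 and 4 agree on PubID, AName; apply PubID, AName→Price and equate their Price entries.
Rows 1 and 2 agree on Price; apply Price→PubID and equate their PubID entries.
Rows 1 and 2 agree on AName; apply AName→AuthID, PName and equate their AuthID, PName entries.
Row 4 is now all distinguished symbols — the join is lossless.

Yes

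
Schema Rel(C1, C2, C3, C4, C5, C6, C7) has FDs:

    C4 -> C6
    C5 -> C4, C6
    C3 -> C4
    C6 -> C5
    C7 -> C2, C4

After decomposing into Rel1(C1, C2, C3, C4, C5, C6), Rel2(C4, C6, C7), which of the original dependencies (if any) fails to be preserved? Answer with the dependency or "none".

C7 -> C2, C4

Check C7 → C2, C4: no single fragment contains all of {C2, C4, C7}, and the restricted closure of {C7} across the fragments never reaches {C2, C4}.
C4 → C6 is preserved.
C5 → C4, C6 is preserved.
C3 → C4 is preserved.
C6 → C5 is preserved.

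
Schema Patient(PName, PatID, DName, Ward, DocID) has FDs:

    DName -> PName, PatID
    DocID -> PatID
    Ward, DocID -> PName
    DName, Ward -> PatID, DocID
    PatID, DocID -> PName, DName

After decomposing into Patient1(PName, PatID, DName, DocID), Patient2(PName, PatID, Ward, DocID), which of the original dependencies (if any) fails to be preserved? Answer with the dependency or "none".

DName, Ward -> PatID, DocID

Check DName, Ward → PatID, DocID: no single fragment contains all of {PatID, DName, Ward, DocID}, and the restricted closure of {DName, Ward} across the fragments never reaches {PatID, DocID}.
DName → PName, PatID is preserved.
DocID → PatID is preserved.
Ward, DocID → PName is preserved.
PatID, DocID → PName, DName is preserved.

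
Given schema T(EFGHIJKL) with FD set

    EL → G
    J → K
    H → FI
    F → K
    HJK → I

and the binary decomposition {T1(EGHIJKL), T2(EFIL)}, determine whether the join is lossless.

Common attributes: T1 ∩ T2 = {EIL}.
Closure of {EIL}: EL → G applies, adding G. So (EIL)⁺ = {EGIL}.
The closure contains neither all of T1 = {EGHIJKL} nor all of T2 = {EFIL}, so the common attributes are not a superkey of either fragment. The join is lossy.

No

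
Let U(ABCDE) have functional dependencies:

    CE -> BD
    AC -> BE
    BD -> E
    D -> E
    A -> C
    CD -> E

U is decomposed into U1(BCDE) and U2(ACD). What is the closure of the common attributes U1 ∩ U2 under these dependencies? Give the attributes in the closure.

U1 ∩ U2 = {CD}.
D → E applies, adding E
CE → BD applies, adding B
Closure: {BCDE}.

BCDE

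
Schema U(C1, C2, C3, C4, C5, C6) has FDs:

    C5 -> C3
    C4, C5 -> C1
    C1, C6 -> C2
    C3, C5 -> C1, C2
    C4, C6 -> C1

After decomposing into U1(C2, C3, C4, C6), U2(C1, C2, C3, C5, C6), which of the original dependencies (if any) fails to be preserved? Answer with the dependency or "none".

Check C4, C6 → C1: no single fragment contains all of {C1, C4, C6}, and the restricted closure of {C4, C6} across the fragments never reaches {C1}.
C5 → C3 is preserved.
C4, C5 → C1 is preserved.
C1, C6 → C2 is preserved.
C3, C5 → C1, C2 is preserved.

C4, C6 -> C1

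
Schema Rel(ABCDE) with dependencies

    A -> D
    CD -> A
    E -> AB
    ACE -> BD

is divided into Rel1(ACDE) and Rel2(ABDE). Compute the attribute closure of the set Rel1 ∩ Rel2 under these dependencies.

Rel1 ∩ Rel2 = {ADE}.
E → AB applies, adding B
Closure: {ABDE}.

ABDE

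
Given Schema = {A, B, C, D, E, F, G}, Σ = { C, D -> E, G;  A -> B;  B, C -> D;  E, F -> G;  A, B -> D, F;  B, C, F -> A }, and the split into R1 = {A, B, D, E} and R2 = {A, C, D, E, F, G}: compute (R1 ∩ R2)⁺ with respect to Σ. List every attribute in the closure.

A, B, D, E, F, G

R1 ∩ R2 = {A, D, E}.
A → B applies, adding B
A, B → D, F applies, adding F
E, F → G applies, adding G
Closure: {A, B, D, E, F, G}.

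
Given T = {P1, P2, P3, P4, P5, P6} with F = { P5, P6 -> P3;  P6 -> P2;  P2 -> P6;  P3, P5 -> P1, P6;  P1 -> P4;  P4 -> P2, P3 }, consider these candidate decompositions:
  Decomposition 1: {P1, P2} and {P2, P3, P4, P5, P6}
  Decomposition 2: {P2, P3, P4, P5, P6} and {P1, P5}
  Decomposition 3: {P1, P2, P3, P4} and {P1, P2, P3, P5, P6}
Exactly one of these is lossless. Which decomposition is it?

Decomposition 3

Decomposition 1: common = {P2}, closure = {P2, P6} → lossy.
Decomposition 2: common = {P5}, closure = {P5} → lossy.
Decomposition 3: common = {P1, P2, P3}, closure = {P1, P2, P3, P4, P6} → lossless.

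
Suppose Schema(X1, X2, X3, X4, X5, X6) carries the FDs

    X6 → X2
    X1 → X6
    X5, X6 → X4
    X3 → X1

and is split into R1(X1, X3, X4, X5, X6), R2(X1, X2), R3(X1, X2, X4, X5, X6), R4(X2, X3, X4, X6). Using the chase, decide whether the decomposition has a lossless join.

Yes

Chase test. Columns are X1, X2, X3, X4, X5, X6; row i has aⱼ where attribute j ∈ Ri, else bᵢⱼ.
Initial tableau (one row per fragment):
  row 1: a1 b12 a3 a4 a5 a6
  row 2: a1 a2 b23 b24 b25 b26
  row 3: a1 a2 b33 a4 a5 a6
  row 4: b41 a2 a3 a4 b45 a6
Rows 1 and 3 agree on X6; apply X6→X2 and equate their X2 entries.
Rows 1 and 2 agree on X1; apply X1→X6 and equate their X6 entries.
Rows 1 and 4 agree on X3; apply X3→X1 and equate their X1 entries.
Row 1 is now all distinguished symbols — the join is lossless.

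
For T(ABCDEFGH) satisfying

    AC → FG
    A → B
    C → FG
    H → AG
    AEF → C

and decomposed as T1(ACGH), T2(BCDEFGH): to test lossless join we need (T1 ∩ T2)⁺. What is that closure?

ABCFGH

T1 ∩ T2 = {CGH}.
C → FG applies, adding F
H → AG applies, adding A
A → B applies, adding B
Closure: {ABCFGH}.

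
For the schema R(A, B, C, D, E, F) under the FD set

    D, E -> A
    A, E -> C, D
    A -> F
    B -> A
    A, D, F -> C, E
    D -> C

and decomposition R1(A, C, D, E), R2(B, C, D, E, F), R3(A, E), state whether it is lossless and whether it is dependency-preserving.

lossless but not dependency-preserving

Lossless test (chase): Rows 1 and 2 agree on D, E; apply D, E→A and equate their A entries. Rows 1 and 3 agree on A, E; apply A, E→C, D and equate their C, D entries. Rows 1 and 2 agree on A; apply A→F and equate their F entries. Rows 1 and 3 agree on A; apply A→F and equate their F entries. Row 2 is now all distinguished symbols — the join is lossless.
Dependency preservation: the restricted closure of {A} across the fragments never reaches {F}, so A → F cannot be enforced without a join — not preserved.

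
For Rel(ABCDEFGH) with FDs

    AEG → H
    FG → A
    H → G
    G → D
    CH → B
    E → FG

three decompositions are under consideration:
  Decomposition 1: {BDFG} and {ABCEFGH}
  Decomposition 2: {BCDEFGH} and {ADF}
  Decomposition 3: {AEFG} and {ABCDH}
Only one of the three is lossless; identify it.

Decomposition 1: common = {BFG}, closure = {ABDFG} → lossless.
Decomposition 2: common = {DF}, closure = {DF} → lossy.
Decomposition 3: common = {A}, closure = {A} → lossy.

Decomposition 1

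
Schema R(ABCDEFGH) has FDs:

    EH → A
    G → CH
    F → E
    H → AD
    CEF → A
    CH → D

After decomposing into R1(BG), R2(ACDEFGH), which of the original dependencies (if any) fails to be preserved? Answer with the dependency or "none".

none

EH → A lies within R2.
G → CH lies within R2.
F → E lies within R2.
H → AD lies within R2.
CEF → A lies within R2.
CH → D lies within R2.
Every dependency is enforceable on the fragments, so the decomposition is dependency-preserving.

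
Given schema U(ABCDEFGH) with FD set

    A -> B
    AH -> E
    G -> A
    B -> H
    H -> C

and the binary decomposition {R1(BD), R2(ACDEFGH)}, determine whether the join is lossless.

No

Common attributes: R1 ∩ R2 = {D}.
No dependency enlarges {D}, so (D)⁺ = {D}.
The closure contains neither all of R1 = {BD} nor all of R2 = {ACDEFGH}, so the common attributes are not a superkey of either fragment. The join is lossy.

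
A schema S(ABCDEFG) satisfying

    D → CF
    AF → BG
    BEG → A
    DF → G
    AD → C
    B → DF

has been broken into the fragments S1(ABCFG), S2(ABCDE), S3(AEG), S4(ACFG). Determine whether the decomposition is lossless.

Yes

Chase test. Columns are ABCDEFG; row i has aⱼ where attribute j ∈ Si, else bᵢⱼ.
Initial tableau (one row per fragment):
  row 1: a1 a2 a3 b14 b15 a6 a7
  row 2: a1 a2 a3 a4 a5 b26 b27
  row 3: a1 b32 b33 b34 a5 b36 a7
  row 4: a1 b42 a3 b44 b45 a6 a7
Rows 1 and 4 agree on AF; apply AF→BG and equate their BG entries.
Rows 1 and 2 agree on B; apply B→DF and equate their DF entries.
Rows 1 and 4 agree on B; apply B→DF and equate their DF entries.
Rows 1 and 2 agree on AF; apply AF→BG and equate their BG entries.
Row 2 is now all distinguished symbols — the join is lossless.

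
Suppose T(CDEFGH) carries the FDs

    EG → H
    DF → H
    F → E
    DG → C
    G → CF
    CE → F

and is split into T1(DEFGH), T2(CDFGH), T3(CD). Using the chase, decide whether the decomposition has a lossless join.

Chase test. Columns are CDEFGH; row i has aⱼ where attribute j ∈ Ti, else bᵢⱼ.
Initial tableau (one row per fragment):
  row 1: b11 a2 a3 a4 a5 a6
  row 2: a1 a2 b23 a4 a5 a6
  row 3: a1 a2 b33 b34 b35 b36
Rows 1 and 2 agree on F; apply F→E and equate their E entries.
Rows 1 and 2 agree on DG; apply DG→C and equate their C entries.
Row 1 is now all distinguished symbols — the join is lossless.

Yes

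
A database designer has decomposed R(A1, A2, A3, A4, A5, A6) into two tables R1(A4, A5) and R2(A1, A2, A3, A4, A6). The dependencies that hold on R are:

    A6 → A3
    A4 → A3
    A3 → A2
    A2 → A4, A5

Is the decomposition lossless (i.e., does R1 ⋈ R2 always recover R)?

Yes

Common attributes: R1 ∩ R2 = {A4}.
Closure of {A4}: A4 → A3 applies, adding A3; A3 → A2 applies, adding A2; A2 → A4, A5 applies, adding A5. So (A4)⁺ = {A2, A3, A4, A5}.
This closure contains every attribute of R1, so R1 ∩ R2 → R1. The join is lossless.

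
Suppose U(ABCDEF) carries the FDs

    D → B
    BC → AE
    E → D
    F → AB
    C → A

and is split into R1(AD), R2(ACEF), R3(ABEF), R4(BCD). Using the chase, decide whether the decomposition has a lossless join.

Chase test. Columns are ABCDEF; row i has aⱼ where attribute j ∈ Ri, else bᵢⱼ.
Initial tableau (one row per fragment):
  row 1: a1 b12 b13 a4 b15 b16
  row 2: a1 b22 a3 b24 a5 a6
  row 3: a1 a2 b33 b34 a5 a6
  row 4: b41 a2 a3 a4 b45 b46
Rows 1 and 4 agree on D; apply D→B and equate their B entries.
Rows 2 and 3 agree on E; apply E→D and equate their D entries.
Rows 2 and 3 agree on F; apply F→AB and equate their AB entries.
Rows 2 and 4 agree on C; apply C→A and equate their A entries.
Rows 2 and 4 agree on BC; apply BC→AE and equate their AE entries.
Rows 2 and 4 agree on E; apply E→D and equate their D entries.
Row 2 is now all distinguished symbols — the join is lossless.

Yes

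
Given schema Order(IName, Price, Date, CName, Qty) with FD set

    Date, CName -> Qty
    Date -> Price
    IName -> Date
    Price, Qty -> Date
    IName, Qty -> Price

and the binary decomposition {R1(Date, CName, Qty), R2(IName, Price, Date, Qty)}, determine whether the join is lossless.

No

Common attributes: R1 ∩ R2 = {Date, Qty}.
Closure of {Date, Qty}: Date → Price applies, adding Price. So (Date, Qty)⁺ = {Price, Date, Qty}.
The closure contains neither all of R1 = {Date, CName, Qty} nor all of R2 = {IName, Price, Date, Qty}, so the common attributes are not a superkey of either fragment. The join is lossy.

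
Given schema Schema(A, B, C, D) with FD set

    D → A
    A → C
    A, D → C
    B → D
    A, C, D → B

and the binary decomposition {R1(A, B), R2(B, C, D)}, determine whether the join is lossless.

Yes

Common attributes: R1 ∩ R2 = {B}.
Closure of {B}: B → D applies, adding D; D → A applies, adding A; A → C applies, adding C. So (B)⁺ = {A, B, C, D}.
This closure contains every attribute of R1, so R1 ∩ R2 → R1. The join is lossless.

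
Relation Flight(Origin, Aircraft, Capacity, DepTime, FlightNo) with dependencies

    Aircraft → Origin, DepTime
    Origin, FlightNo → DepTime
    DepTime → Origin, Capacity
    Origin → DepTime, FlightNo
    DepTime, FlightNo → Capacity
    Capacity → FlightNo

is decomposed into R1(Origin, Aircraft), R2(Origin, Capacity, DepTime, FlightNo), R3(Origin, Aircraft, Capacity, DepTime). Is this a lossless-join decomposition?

Yes

Chase test. Columns are Origin, Aircraft, Capacity, DepTime, FlightNo; row i has aⱼ where attribute j ∈ Ri, else bᵢⱼ.
Initial tableau (one row per fragment):
  row 1: a1 a2 b13 b14 b15
  row 2: a1 b22 a3 a4 a5
  row 3: a1 a2 a3 a4 b35
Rows 1 and 3 agree on Aircraft; apply Aircraft→Origin, DepTime and equate their Origin, DepTime entries.
Rows 1 and 2 agree on DepTime; apply DepTime→Origin, Capacity and equate their Origin, Capacity entries.
Rows 1 and 2 agree on Origin; apply Origin→DepTime, FlightNo and equate their DepTime, FlightNo entries.
Rows 1 and 3 agree on Origin; apply Origin→DepTime, FlightNo and equate their DepTime, FlightNo entries.
Row 1 is now all distinguished symbols — the join is lossless.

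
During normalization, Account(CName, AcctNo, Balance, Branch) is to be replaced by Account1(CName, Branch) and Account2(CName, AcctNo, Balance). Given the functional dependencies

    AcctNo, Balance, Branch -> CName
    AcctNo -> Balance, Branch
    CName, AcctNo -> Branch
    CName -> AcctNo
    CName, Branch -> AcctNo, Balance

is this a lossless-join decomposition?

Yes

Common attributes: Account1 ∩ Account2 = {CName}.
Closure of {CName}: CName → AcctNo applies, adding AcctNo; AcctNo → Balance, Branch applies, adding Balance, Branch. So (CName)⁺ = {CName, AcctNo, Balance, Branch}.
This closure contains every attribute of Account1, so Account1 ∩ Account2 → Account1. The join is lossless.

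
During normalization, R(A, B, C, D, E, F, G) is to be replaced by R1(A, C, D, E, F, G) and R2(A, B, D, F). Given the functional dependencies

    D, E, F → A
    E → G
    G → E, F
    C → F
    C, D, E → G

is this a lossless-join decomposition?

No

Common attributes: R1 ∩ R2 = {A, D, F}.
No dependency enlarges {A, D, F}, so (A, D, F)⁺ = {A, D, F}.
The closure contains neither all of R1 = {A, C, D, E, F, G} nor all of R2 = {A, B, D, F}, so the common attributes are not a superkey of either fragment. The join is lossy.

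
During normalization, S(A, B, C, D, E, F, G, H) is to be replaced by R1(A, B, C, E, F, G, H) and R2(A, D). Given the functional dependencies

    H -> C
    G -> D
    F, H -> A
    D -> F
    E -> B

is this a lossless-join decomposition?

No

Common attributes: R1 ∩ R2 = {A}.
No dependency enlarges {A}, so (A)⁺ = {A}.
The closure contains neither all of R1 = {A, B, C, E, F, G, H} nor all of R2 = {A, D}, so the common attributes are not a superkey of either fragment. The join is lossy.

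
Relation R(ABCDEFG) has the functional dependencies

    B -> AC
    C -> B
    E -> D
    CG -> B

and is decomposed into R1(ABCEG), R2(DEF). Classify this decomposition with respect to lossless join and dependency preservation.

lossy but dependency-preserving

Lossless test: (E)⁺ = {DE}, which is a superkey of neither fragment — lossy.
Dependency preservation: every FD's attributes lie within a single fragment, so each can be enforced locally — preserved.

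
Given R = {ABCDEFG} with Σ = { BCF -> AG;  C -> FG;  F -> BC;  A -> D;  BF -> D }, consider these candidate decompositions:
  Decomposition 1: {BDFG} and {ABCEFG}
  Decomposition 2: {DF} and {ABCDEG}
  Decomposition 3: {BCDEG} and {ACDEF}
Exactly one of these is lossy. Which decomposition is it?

Decomposition 2

Decomposition 1: common = {BFG}, closure = {ABCDFG} → lossless.
Decomposition 2: common = {D}, closure = {D} → lossy.
Decomposition 3: common = {CDE}, closure = {ABCDEFG} → lossless.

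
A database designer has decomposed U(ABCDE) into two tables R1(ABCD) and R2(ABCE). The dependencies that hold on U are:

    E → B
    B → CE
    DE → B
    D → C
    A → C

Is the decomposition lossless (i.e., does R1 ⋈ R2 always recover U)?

Common attributes: R1 ∩ R2 = {ABC}.
Closure of {ABC}: B → CE applies, adding E. So (ABC)⁺ = {ABCE}.
This closure contains every attribute of R2, so R1 ∩ R2 → R2. The join is lossless.

Yes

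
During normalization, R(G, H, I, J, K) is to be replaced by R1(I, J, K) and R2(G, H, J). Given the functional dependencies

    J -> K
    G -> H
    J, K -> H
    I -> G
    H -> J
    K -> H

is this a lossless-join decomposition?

No

Common attributes: R1 ∩ R2 = {J}.
Closure of {J}: J → K applies, adding K; J, K → H applies, adding H. So (J)⁺ = {H, J, K}.
The closure contains neither all of R1 = {I, J, K} nor all of R2 = {G, H, J}, so the common attributes are not a superkey of either fragment. The join is lossy.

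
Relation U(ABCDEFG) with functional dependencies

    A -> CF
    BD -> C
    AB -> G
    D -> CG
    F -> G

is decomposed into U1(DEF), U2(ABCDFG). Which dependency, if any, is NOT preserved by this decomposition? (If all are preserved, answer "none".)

none

A → CF lies within U2.
BD → C lies within U2.
AB → G lies within U2.
D → CG lies within U2.
F → G lies within U2.
Every dependency is enforceable on the fragments, so the decomposition is dependency-preserving.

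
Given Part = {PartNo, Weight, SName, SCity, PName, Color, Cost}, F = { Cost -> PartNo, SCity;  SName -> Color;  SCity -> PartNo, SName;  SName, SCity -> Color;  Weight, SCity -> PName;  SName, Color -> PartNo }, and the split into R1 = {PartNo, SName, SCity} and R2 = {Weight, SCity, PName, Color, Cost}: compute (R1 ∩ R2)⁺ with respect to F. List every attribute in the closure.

R1 ∩ R2 = {SCity}.
SCity → PartNo, SName applies, adding PartNo, SName
SName, SCity → Color applies, adding Color
Closure: {PartNo, SName, SCity, Color}.

PartNo, SName, SCity, Color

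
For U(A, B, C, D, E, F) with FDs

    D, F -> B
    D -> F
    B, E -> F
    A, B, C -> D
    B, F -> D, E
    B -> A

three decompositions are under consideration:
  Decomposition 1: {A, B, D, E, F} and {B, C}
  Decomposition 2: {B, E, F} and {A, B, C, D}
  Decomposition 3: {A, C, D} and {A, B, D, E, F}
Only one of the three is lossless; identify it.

Decomposition 3

Decomposition 1: common = {B}, closure = {A, B} → lossy.
Decomposition 2: common = {B}, closure = {A, B} → lossy.
Decomposition 3: common = {A, D}, closure = {A, B, D, E, F} → lossless.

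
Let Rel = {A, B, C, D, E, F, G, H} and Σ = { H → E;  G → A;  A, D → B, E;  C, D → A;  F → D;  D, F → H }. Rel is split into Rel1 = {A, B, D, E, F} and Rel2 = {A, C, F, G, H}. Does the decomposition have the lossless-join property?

Common attributes: Rel1 ∩ Rel2 = {A, F}.
Closure of {A, F}: F → D applies, adding D; D, F → H applies, adding H; H → E applies, adding E; A, D → B, E applies, adding B. So (A, F)⁺ = {A, B, D, E, F, H}.
This closure contains every attribute of Rel1, so Rel1 ∩ Rel2 → Rel1. The join is lossless.

Yes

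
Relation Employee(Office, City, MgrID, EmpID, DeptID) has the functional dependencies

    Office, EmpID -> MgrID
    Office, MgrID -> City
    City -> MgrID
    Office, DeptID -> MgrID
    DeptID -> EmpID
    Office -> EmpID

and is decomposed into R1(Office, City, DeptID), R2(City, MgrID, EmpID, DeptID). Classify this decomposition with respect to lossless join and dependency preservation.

lossless but not dependency-preserving

Lossless test: (City, DeptID)⁺ = {City, MgrID, EmpID, DeptID}, which contains all of one fragment — lossless.
Dependency preservation: the restricted closure of {Office} across the fragments never reaches {EmpID}, so Office → EmpID cannot be enforced without a join — not preserved.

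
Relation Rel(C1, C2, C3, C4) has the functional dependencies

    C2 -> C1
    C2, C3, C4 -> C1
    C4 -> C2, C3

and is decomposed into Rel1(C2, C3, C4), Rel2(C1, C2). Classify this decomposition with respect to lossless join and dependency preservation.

Lossless test: (C2)⁺ = {C1, C2}, which contains all of one fragment — lossless.
Dependency preservation: C2, C3, C4 → C1 is not contained in any single fragment, but the restricted closure of its left-hand side across the fragments still reaches the right-hand side; the remaining FDs each lie inside some fragment. All dependencies are preserved.

lossless and dependency-preserving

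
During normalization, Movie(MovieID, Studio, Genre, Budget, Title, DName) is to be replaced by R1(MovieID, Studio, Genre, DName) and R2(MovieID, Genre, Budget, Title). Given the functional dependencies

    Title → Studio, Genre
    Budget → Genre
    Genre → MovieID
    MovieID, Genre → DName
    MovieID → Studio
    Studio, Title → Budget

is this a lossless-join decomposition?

Common attributes: R1 ∩ R2 = {MovieID, Genre}.
Closure of {MovieID, Genre}: MovieID, Genre → DName applies, adding DName; MovieID → Studio applies, adding Studio. So (MovieID, Genre)⁺ = {MovieID, Studio, Genre, DName}.
This closure contains every attribute of R1, so R1 ∩ R2 → R1. The join is lossless.

Yes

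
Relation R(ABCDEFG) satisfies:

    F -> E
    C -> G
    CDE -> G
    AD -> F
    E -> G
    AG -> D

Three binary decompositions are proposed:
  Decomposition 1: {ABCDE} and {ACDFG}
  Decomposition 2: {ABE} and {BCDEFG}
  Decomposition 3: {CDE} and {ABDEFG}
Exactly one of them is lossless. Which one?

Decomposition 1: common = {ACD}, closure = {ACDEFG} → lossless.
Decomposition 2: common = {BE}, closure = {BEG} → lossy.
Decomposition 3: common = {DE}, closure = {DEG} → lossy.

Decomposition 1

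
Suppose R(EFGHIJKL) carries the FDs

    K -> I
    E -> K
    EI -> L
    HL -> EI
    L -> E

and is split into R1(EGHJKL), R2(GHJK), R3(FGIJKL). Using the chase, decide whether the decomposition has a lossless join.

No

Chase test. Columns are EFGHIJKL; row i has aⱼ where attribute j ∈ Ri, else bᵢⱼ.
Initial tableau (one row per fragment):
  row 1: a1 b12 a3 a4 b15 a6 a7 a8
  row 2: b21 b22 a3 a4 b25 a6 a7 b28
  row 3: b31 a2 a3 b34 a5 a6 a7 a8
Rows 1 and 2 agree on K; apply K→I and equate their I entries.
Rows 1 and 3 agree on K; apply K→I and equate their I entries.
Rows 1 and 3 agree on L; apply L→E and equate their E entries.
No row becomes fully distinguished — the join is lossy.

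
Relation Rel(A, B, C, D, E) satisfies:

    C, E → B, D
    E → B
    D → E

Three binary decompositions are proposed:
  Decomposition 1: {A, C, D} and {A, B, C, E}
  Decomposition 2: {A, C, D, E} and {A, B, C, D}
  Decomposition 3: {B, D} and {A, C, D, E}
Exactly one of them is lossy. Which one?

Decomposition 1: common = {A, C}, closure = {A, C} → lossy.
Decomposition 2: common = {A, C, D}, closure = {A, B, C, D, E} → lossless.
Decomposition 3: common = {D}, closure = {B, D, E} → lossless.

Decomposition 1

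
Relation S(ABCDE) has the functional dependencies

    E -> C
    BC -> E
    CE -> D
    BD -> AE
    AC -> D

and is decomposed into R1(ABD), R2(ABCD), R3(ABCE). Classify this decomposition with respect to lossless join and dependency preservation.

Lossless test (chase): Rows 2 and 3 agree on BC; apply BC→E and equate their E entries. Rows 2 and 3 agree on CE; apply CE→D and equate their D entries. Rows 1 and 2 agree on BD; apply BD→AE and equate their AE entries. Rows 1 and 2 agree on E; apply E→C and equate their C entries. Row 1 is now all distinguished symbols — the join is lossless.
Dependency preservation: the restricted closure of {CE} across the fragments never reaches {D}, so CE → D cannot be enforced without a join — not preserved.

lossless but not dependency-preserving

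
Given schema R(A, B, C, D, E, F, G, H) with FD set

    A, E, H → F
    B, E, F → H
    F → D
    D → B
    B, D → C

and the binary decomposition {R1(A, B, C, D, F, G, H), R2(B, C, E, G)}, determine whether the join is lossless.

No

Common attributes: R1 ∩ R2 = {B, C, G}.
No dependency enlarges {B, C, G}, so (B, C, G)⁺ = {B, C, G}.
The closure contains neither all of R1 = {A, B, C, D, F, G, H} nor all of R2 = {B, C, E, G}, so the common attributes are not a superkey of either fragment. The join is lossy.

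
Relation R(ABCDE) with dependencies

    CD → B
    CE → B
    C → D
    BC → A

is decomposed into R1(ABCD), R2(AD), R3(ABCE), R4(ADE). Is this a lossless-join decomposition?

Chase test. Columns are ABCDE; row i has aⱼ where attribute j ∈ Ri, else bᵢⱼ.
Initial tableau (one row per fragment):
  row 1: a1 a2 a3 a4 b15
  row 2: a1 b22 b23 a4 b25
  row 3: a1 a2 a3 b34 a5
  row 4: a1 b42 b43 a4 a5
Rows 1 and 3 agree on C; apply C→D and equate their D entries.
Row 3 is now all distinguished symbols — the join is lossless.

Yes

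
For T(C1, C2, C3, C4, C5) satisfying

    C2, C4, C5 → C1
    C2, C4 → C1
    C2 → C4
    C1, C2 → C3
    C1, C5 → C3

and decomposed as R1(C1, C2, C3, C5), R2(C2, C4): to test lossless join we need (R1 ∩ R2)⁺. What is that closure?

R1 ∩ R2 = {C2}.
C2 → C4 applies, adding C4
C2, C4 → C1 applies, adding C1
C1, C2 → C3 applies, adding C3
Closure: {C1, C2, C3, C4}.

C1, C2, C3, C4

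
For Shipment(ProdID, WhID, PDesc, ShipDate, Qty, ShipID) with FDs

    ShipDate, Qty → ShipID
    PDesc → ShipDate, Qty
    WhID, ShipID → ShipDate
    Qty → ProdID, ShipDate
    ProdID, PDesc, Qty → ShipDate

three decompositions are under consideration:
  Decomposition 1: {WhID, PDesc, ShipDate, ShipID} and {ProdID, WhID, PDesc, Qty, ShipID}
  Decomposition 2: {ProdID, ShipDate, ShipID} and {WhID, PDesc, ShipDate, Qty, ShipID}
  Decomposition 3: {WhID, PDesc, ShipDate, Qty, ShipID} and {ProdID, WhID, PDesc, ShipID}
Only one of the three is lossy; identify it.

Decomposition 1: common = {WhID, PDesc, ShipID}, closure = {ProdID, WhID, PDesc, ShipDate, Qty, ShipID} → lossless.
Decomposition 2: common = {ShipDate, ShipID}, closure = {ShipDate, ShipID} → lossy.
Decomposition 3: common = {WhID, PDesc, ShipID}, closure = {ProdID, WhID, PDesc, ShipDate, Qty, ShipID} → lossless.

Decomposition 2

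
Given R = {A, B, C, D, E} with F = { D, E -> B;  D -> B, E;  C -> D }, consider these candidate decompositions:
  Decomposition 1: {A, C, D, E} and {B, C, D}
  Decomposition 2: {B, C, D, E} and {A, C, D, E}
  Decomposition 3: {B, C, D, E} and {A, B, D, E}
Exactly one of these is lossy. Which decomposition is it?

Decomposition 1: common = {C, D}, closure = {B, C, D, E} → lossless.
Decomposition 2: common = {C, D, E}, closure = {B, C, D, E} → lossless.
Decomposition 3: common = {B, D, E}, closure = {B, D, E} → lossy.

Decomposition 3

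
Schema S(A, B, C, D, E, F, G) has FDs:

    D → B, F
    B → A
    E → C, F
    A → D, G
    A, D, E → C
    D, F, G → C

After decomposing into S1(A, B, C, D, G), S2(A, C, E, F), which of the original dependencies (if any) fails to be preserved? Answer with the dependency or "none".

D → B, F: restricted closure across fragments reaches B, F.
B → A lies within S1.
E → C, F lies within S2.
A → D, G lies within S1.
A, D, E → C: restricted closure across fragments reaches C.
D, F, G → C: restricted closure across fragments reaches C.
Every dependency is enforceable on the fragments, so the decomposition is dependency-preserving.

none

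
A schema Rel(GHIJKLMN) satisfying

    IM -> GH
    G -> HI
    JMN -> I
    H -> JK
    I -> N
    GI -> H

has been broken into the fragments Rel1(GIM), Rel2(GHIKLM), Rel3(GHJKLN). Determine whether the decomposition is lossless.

Chase test. Columns are GHIJKLMN; row i has aⱼ where attribute j ∈ Reli, else bᵢⱼ.
Initial tableau (one row per fragment):
  row 1: a1 b12 a3 b14 b15 b16 a7 b18
  row 2: a1 a2 a3 b24 a5 a6 a7 b28
  row 3: a1 a2 b33 a4 a5 a6 b37 a8
Rows 1 and 2 agree on IM; apply IM→GH and equate their GH entries.
Rows 1 and 3 agree on G; apply G→HI and equate their HI entries.
Rows 1 and 2 agree on H; apply H→JK and equate their JK entries.
Rows 1 and 3 agree on H; apply H→JK and equate their JK entries.
Rows 1 and 2 agree on I; apply I→N and equate their N entries.
Rows 1 and 3 agree on I; apply I→N and equate their N entries.
Row 2 is now all distinguished symbols — the join is lossless.

Yes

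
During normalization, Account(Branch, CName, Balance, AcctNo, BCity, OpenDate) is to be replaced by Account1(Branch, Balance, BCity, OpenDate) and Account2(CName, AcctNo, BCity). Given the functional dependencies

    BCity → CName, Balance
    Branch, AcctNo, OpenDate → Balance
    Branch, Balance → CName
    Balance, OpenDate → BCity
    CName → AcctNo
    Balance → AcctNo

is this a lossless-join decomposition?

Common attributes: Account1 ∩ Account2 = {BCity}.
Closure of {BCity}: BCity → CName, Balance applies, adding CName, Balance; CName → AcctNo applies, adding AcctNo. So (BCity)⁺ = {CName, Balance, AcctNo, BCity}.
This closure contains every attribute of Account2, so Account1 ∩ Account2 → Account2. The join is lossless.

Yes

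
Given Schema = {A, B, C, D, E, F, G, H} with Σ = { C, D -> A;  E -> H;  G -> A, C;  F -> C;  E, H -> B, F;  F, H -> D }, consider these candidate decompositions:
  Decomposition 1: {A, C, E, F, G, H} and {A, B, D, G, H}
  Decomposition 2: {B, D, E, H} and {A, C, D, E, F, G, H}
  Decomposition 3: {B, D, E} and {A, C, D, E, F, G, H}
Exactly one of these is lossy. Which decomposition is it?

Decomposition 1: common = {A, G, H}, closure = {A, C, G, H} → lossy.
Decomposition 2: common = {D, E, H}, closure = {A, B, C, D, E, F, H} → lossless.
Decomposition 3: common = {D, E}, closure = {A, B, C, D, E, F, H} → lossless.

Decomposition 1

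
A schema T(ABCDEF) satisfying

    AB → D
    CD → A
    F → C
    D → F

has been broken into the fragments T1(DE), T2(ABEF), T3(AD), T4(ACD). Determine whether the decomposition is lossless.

Chase test. Columns are ABCDEF; row i has aⱼ where attribute j ∈ Ti, else bᵢⱼ.
Initial tableau (one row per fragment):
  row 1: b11 b12 b13 a4 a5 b16
  row 2: a1 a2 b23 b24 a5 a6
  row 3: a1 b32 b33 a4 b35 b36
  row 4: a1 b42 a3 a4 b45 b46
Rows 1 and 3 agree on D; apply D→F and equate their F entries.
Rows 1 and 4 agree on D; apply D→F and equate their F entries.
Rows 1 and 3 agree on F; apply F→C and equate their C entries.
Rows 1 and 4 agree on F; apply F→C and equate their C entries.
Rows 1 and 3 agree on CD; apply CD→A and equate their A entries.
No row becomes fully distinguished — the join is lossy.

No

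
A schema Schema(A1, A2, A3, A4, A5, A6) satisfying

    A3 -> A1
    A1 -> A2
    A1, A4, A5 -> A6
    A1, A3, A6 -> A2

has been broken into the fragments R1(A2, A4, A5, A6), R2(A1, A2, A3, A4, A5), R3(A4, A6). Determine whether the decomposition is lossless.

No

Chase test. Columns are A1, A2, A3, A4, A5, A6; row i has aⱼ where attribute j ∈ Ri, else bᵢⱼ.
Initial tableau (one row per fragment):
  row 1: b11 a2 b13 a4 a5 a6
  row 2: a1 a2 a3 a4 a5 b26
  row 3: b31 b32 b33 a4 b35 a6
No row becomes fully distinguished — the join is lossy.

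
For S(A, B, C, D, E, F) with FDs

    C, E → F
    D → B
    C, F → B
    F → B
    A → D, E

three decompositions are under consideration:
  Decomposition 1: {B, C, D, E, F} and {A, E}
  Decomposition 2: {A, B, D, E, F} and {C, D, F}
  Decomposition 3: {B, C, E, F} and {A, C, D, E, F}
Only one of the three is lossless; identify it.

Decomposition 3

Decomposition 1: common = {E}, closure = {E} → lossy.
Decomposition 2: common = {D, F}, closure = {B, D, F} → lossy.
Decomposition 3: common = {C, E, F}, closure = {B, C, E, F} → lossless.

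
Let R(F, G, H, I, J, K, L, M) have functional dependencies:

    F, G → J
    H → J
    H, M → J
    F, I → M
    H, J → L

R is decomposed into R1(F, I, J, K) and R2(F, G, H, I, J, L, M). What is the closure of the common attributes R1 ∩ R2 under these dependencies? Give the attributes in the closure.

F, I, J, M

R1 ∩ R2 = {F, I, J}.
F, I → M applies, adding M
Closure: {F, I, J, M}.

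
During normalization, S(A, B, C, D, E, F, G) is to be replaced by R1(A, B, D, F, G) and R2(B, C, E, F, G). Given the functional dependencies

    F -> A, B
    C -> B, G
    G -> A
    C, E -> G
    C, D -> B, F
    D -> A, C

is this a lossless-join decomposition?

No

Common attributes: R1 ∩ R2 = {B, F, G}.
Closure of {B, F, G}: F → A, B applies, adding A. So (B, F, G)⁺ = {A, B, F, G}.
The closure contains neither all of R1 = {A, B, D, F, G} nor all of R2 = {B, C, E, F, G}, so the common attributes are not a superkey of either fragment. The join is lossy.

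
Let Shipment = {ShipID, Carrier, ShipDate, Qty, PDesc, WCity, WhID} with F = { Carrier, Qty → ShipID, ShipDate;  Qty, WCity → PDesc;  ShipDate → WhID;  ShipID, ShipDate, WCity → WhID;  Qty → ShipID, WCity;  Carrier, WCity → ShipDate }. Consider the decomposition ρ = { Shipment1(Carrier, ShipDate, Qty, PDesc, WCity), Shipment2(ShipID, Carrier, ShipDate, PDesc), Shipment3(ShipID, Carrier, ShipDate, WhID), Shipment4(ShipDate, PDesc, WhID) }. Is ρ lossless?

Chase test. Columns are ShipID, Carrier, ShipDate, Qty, PDesc, WCity, WhID; row i has aⱼ where attribute j ∈ Shipmenti, else bᵢⱼ.
Initial tableau (one row per fragment):
  row 1: b11 a2 a3 a4 a5 a6 b17
  row 2: a1 a2 a3 b24 a5 b26 b27
  row 3: a1 a2 a3 b34 b35 b36 a7
  row 4: b41 b42 a3 b44 a5 b46 a7
Rows 1 and 2 agree on ShipDate; apply ShipDate→WhID and equate their WhID entries.
Rows 1 and 3 agree on ShipDate; apply ShipDate→WhID and equate their WhID entries.
No row becomes fully distinguished — the join is lossy.

No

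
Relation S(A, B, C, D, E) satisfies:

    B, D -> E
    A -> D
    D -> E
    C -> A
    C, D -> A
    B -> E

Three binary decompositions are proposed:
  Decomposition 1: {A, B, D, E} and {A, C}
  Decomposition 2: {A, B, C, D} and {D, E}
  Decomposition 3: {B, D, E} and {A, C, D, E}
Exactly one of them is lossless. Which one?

Decomposition 1: common = {A}, closure = {A, D, E} → lossy.
Decomposition 2: common = {D}, closure = {D, E} → lossless.
Decomposition 3: common = {D, E}, closure = {D, E} → lossy.

Decomposition 2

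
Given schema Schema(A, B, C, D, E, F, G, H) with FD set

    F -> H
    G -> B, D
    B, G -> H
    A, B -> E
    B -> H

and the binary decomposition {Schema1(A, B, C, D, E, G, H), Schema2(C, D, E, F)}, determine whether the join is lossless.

Common attributes: Schema1 ∩ Schema2 = {C, D, E}.
No dependency enlarges {C, D, E}, so (C, D, E)⁺ = {C, D, E}.
The closure contains neither all of Schema1 = {A, B, C, D, E, G, H} nor all of Schema2 = {C, D, E, F}, so the common attributes are not a superkey of either fragment. The join is lossy.

No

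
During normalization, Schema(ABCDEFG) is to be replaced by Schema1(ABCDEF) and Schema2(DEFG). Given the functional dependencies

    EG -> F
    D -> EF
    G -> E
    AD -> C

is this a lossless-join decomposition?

No

Common attributes: Schema1 ∩ Schema2 = {DEF}.
No dependency enlarges {DEF}, so (DEF)⁺ = {DEF}.
The closure contains neither all of Schema1 = {ABCDEF} nor all of Schema2 = {DEFG}, so the common attributes are not a superkey of either fragment. The join is lossy.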